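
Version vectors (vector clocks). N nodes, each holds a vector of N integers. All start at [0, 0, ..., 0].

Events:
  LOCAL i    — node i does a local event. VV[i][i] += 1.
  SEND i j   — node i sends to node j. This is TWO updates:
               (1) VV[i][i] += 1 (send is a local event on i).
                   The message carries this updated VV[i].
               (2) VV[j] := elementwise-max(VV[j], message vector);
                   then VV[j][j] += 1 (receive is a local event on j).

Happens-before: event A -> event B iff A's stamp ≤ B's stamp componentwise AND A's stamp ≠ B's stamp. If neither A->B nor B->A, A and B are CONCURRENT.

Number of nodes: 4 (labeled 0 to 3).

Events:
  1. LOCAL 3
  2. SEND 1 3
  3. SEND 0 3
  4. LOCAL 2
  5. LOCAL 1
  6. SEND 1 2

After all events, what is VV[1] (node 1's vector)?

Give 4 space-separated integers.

Answer: 0 3 0 0

Derivation:
Initial: VV[0]=[0, 0, 0, 0]
Initial: VV[1]=[0, 0, 0, 0]
Initial: VV[2]=[0, 0, 0, 0]
Initial: VV[3]=[0, 0, 0, 0]
Event 1: LOCAL 3: VV[3][3]++ -> VV[3]=[0, 0, 0, 1]
Event 2: SEND 1->3: VV[1][1]++ -> VV[1]=[0, 1, 0, 0], msg_vec=[0, 1, 0, 0]; VV[3]=max(VV[3],msg_vec) then VV[3][3]++ -> VV[3]=[0, 1, 0, 2]
Event 3: SEND 0->3: VV[0][0]++ -> VV[0]=[1, 0, 0, 0], msg_vec=[1, 0, 0, 0]; VV[3]=max(VV[3],msg_vec) then VV[3][3]++ -> VV[3]=[1, 1, 0, 3]
Event 4: LOCAL 2: VV[2][2]++ -> VV[2]=[0, 0, 1, 0]
Event 5: LOCAL 1: VV[1][1]++ -> VV[1]=[0, 2, 0, 0]
Event 6: SEND 1->2: VV[1][1]++ -> VV[1]=[0, 3, 0, 0], msg_vec=[0, 3, 0, 0]; VV[2]=max(VV[2],msg_vec) then VV[2][2]++ -> VV[2]=[0, 3, 2, 0]
Final vectors: VV[0]=[1, 0, 0, 0]; VV[1]=[0, 3, 0, 0]; VV[2]=[0, 3, 2, 0]; VV[3]=[1, 1, 0, 3]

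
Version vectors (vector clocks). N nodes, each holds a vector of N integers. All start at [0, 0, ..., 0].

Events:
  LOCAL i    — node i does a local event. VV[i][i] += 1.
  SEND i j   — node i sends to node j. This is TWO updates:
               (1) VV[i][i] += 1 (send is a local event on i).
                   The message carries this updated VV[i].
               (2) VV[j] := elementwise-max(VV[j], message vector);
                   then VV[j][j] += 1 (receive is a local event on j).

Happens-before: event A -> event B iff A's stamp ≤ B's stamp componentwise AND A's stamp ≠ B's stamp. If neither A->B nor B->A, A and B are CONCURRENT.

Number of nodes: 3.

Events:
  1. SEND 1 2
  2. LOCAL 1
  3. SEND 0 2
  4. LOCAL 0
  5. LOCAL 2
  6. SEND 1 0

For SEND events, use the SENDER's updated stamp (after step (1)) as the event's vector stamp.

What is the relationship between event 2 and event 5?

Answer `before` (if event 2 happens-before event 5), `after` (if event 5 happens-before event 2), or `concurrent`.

Answer: concurrent

Derivation:
Initial: VV[0]=[0, 0, 0]
Initial: VV[1]=[0, 0, 0]
Initial: VV[2]=[0, 0, 0]
Event 1: SEND 1->2: VV[1][1]++ -> VV[1]=[0, 1, 0], msg_vec=[0, 1, 0]; VV[2]=max(VV[2],msg_vec) then VV[2][2]++ -> VV[2]=[0, 1, 1]
Event 2: LOCAL 1: VV[1][1]++ -> VV[1]=[0, 2, 0]
Event 3: SEND 0->2: VV[0][0]++ -> VV[0]=[1, 0, 0], msg_vec=[1, 0, 0]; VV[2]=max(VV[2],msg_vec) then VV[2][2]++ -> VV[2]=[1, 1, 2]
Event 4: LOCAL 0: VV[0][0]++ -> VV[0]=[2, 0, 0]
Event 5: LOCAL 2: VV[2][2]++ -> VV[2]=[1, 1, 3]
Event 6: SEND 1->0: VV[1][1]++ -> VV[1]=[0, 3, 0], msg_vec=[0, 3, 0]; VV[0]=max(VV[0],msg_vec) then VV[0][0]++ -> VV[0]=[3, 3, 0]
Event 2 stamp: [0, 2, 0]
Event 5 stamp: [1, 1, 3]
[0, 2, 0] <= [1, 1, 3]? False
[1, 1, 3] <= [0, 2, 0]? False
Relation: concurrent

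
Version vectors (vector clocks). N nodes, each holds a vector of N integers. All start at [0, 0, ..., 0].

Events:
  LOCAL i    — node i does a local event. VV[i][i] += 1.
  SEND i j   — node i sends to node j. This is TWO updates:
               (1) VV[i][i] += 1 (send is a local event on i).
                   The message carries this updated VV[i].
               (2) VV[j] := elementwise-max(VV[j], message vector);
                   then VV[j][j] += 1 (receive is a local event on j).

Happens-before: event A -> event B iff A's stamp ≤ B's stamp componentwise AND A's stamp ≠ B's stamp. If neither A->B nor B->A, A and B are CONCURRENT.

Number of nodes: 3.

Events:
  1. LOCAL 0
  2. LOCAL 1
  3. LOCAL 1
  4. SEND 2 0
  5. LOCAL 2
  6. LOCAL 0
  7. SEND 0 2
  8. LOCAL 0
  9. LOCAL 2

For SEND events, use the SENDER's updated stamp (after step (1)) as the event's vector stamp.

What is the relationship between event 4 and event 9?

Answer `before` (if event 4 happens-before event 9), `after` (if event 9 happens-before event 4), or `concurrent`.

Initial: VV[0]=[0, 0, 0]
Initial: VV[1]=[0, 0, 0]
Initial: VV[2]=[0, 0, 0]
Event 1: LOCAL 0: VV[0][0]++ -> VV[0]=[1, 0, 0]
Event 2: LOCAL 1: VV[1][1]++ -> VV[1]=[0, 1, 0]
Event 3: LOCAL 1: VV[1][1]++ -> VV[1]=[0, 2, 0]
Event 4: SEND 2->0: VV[2][2]++ -> VV[2]=[0, 0, 1], msg_vec=[0, 0, 1]; VV[0]=max(VV[0],msg_vec) then VV[0][0]++ -> VV[0]=[2, 0, 1]
Event 5: LOCAL 2: VV[2][2]++ -> VV[2]=[0, 0, 2]
Event 6: LOCAL 0: VV[0][0]++ -> VV[0]=[3, 0, 1]
Event 7: SEND 0->2: VV[0][0]++ -> VV[0]=[4, 0, 1], msg_vec=[4, 0, 1]; VV[2]=max(VV[2],msg_vec) then VV[2][2]++ -> VV[2]=[4, 0, 3]
Event 8: LOCAL 0: VV[0][0]++ -> VV[0]=[5, 0, 1]
Event 9: LOCAL 2: VV[2][2]++ -> VV[2]=[4, 0, 4]
Event 4 stamp: [0, 0, 1]
Event 9 stamp: [4, 0, 4]
[0, 0, 1] <= [4, 0, 4]? True
[4, 0, 4] <= [0, 0, 1]? False
Relation: before

Answer: before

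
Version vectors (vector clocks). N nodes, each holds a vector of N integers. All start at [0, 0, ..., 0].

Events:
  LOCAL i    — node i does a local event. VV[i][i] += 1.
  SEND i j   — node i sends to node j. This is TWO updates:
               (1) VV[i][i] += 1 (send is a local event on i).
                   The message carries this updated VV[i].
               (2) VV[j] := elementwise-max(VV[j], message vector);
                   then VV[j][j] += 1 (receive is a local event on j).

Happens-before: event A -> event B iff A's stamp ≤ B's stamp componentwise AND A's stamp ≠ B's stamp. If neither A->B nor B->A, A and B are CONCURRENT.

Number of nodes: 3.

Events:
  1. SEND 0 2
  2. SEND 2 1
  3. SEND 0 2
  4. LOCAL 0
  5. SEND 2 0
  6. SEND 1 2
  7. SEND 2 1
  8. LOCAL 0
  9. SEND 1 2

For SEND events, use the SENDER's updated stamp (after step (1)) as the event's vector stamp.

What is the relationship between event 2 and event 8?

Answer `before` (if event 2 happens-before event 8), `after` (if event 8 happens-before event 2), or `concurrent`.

Initial: VV[0]=[0, 0, 0]
Initial: VV[1]=[0, 0, 0]
Initial: VV[2]=[0, 0, 0]
Event 1: SEND 0->2: VV[0][0]++ -> VV[0]=[1, 0, 0], msg_vec=[1, 0, 0]; VV[2]=max(VV[2],msg_vec) then VV[2][2]++ -> VV[2]=[1, 0, 1]
Event 2: SEND 2->1: VV[2][2]++ -> VV[2]=[1, 0, 2], msg_vec=[1, 0, 2]; VV[1]=max(VV[1],msg_vec) then VV[1][1]++ -> VV[1]=[1, 1, 2]
Event 3: SEND 0->2: VV[0][0]++ -> VV[0]=[2, 0, 0], msg_vec=[2, 0, 0]; VV[2]=max(VV[2],msg_vec) then VV[2][2]++ -> VV[2]=[2, 0, 3]
Event 4: LOCAL 0: VV[0][0]++ -> VV[0]=[3, 0, 0]
Event 5: SEND 2->0: VV[2][2]++ -> VV[2]=[2, 0, 4], msg_vec=[2, 0, 4]; VV[0]=max(VV[0],msg_vec) then VV[0][0]++ -> VV[0]=[4, 0, 4]
Event 6: SEND 1->2: VV[1][1]++ -> VV[1]=[1, 2, 2], msg_vec=[1, 2, 2]; VV[2]=max(VV[2],msg_vec) then VV[2][2]++ -> VV[2]=[2, 2, 5]
Event 7: SEND 2->1: VV[2][2]++ -> VV[2]=[2, 2, 6], msg_vec=[2, 2, 6]; VV[1]=max(VV[1],msg_vec) then VV[1][1]++ -> VV[1]=[2, 3, 6]
Event 8: LOCAL 0: VV[0][0]++ -> VV[0]=[5, 0, 4]
Event 9: SEND 1->2: VV[1][1]++ -> VV[1]=[2, 4, 6], msg_vec=[2, 4, 6]; VV[2]=max(VV[2],msg_vec) then VV[2][2]++ -> VV[2]=[2, 4, 7]
Event 2 stamp: [1, 0, 2]
Event 8 stamp: [5, 0, 4]
[1, 0, 2] <= [5, 0, 4]? True
[5, 0, 4] <= [1, 0, 2]? False
Relation: before

Answer: before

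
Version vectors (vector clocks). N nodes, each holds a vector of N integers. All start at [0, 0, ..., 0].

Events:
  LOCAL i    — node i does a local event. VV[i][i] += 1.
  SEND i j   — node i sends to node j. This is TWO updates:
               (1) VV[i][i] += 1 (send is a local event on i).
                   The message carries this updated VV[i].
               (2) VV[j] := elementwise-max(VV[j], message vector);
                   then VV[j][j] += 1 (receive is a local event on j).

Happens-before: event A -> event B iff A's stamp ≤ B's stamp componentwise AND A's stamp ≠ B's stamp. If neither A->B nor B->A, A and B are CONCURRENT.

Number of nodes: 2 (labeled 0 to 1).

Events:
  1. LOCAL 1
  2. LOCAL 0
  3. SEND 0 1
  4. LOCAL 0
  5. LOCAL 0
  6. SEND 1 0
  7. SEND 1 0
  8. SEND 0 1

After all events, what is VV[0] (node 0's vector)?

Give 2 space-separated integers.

Initial: VV[0]=[0, 0]
Initial: VV[1]=[0, 0]
Event 1: LOCAL 1: VV[1][1]++ -> VV[1]=[0, 1]
Event 2: LOCAL 0: VV[0][0]++ -> VV[0]=[1, 0]
Event 3: SEND 0->1: VV[0][0]++ -> VV[0]=[2, 0], msg_vec=[2, 0]; VV[1]=max(VV[1],msg_vec) then VV[1][1]++ -> VV[1]=[2, 2]
Event 4: LOCAL 0: VV[0][0]++ -> VV[0]=[3, 0]
Event 5: LOCAL 0: VV[0][0]++ -> VV[0]=[4, 0]
Event 6: SEND 1->0: VV[1][1]++ -> VV[1]=[2, 3], msg_vec=[2, 3]; VV[0]=max(VV[0],msg_vec) then VV[0][0]++ -> VV[0]=[5, 3]
Event 7: SEND 1->0: VV[1][1]++ -> VV[1]=[2, 4], msg_vec=[2, 4]; VV[0]=max(VV[0],msg_vec) then VV[0][0]++ -> VV[0]=[6, 4]
Event 8: SEND 0->1: VV[0][0]++ -> VV[0]=[7, 4], msg_vec=[7, 4]; VV[1]=max(VV[1],msg_vec) then VV[1][1]++ -> VV[1]=[7, 5]
Final vectors: VV[0]=[7, 4]; VV[1]=[7, 5]

Answer: 7 4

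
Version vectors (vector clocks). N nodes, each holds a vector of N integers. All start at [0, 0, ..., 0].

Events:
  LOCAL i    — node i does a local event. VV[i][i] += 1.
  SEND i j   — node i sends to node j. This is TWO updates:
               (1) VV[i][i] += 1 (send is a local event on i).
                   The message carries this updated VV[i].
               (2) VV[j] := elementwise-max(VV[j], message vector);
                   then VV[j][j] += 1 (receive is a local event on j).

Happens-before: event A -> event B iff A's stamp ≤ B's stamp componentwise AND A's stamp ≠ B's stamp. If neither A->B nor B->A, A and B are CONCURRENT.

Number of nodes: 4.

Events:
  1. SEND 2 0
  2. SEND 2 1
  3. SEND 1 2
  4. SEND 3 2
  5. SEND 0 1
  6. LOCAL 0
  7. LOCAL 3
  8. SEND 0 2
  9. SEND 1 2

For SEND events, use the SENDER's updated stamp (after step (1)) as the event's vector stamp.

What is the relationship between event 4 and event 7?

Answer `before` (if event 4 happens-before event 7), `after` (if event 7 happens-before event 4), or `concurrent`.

Answer: before

Derivation:
Initial: VV[0]=[0, 0, 0, 0]
Initial: VV[1]=[0, 0, 0, 0]
Initial: VV[2]=[0, 0, 0, 0]
Initial: VV[3]=[0, 0, 0, 0]
Event 1: SEND 2->0: VV[2][2]++ -> VV[2]=[0, 0, 1, 0], msg_vec=[0, 0, 1, 0]; VV[0]=max(VV[0],msg_vec) then VV[0][0]++ -> VV[0]=[1, 0, 1, 0]
Event 2: SEND 2->1: VV[2][2]++ -> VV[2]=[0, 0, 2, 0], msg_vec=[0, 0, 2, 0]; VV[1]=max(VV[1],msg_vec) then VV[1][1]++ -> VV[1]=[0, 1, 2, 0]
Event 3: SEND 1->2: VV[1][1]++ -> VV[1]=[0, 2, 2, 0], msg_vec=[0, 2, 2, 0]; VV[2]=max(VV[2],msg_vec) then VV[2][2]++ -> VV[2]=[0, 2, 3, 0]
Event 4: SEND 3->2: VV[3][3]++ -> VV[3]=[0, 0, 0, 1], msg_vec=[0, 0, 0, 1]; VV[2]=max(VV[2],msg_vec) then VV[2][2]++ -> VV[2]=[0, 2, 4, 1]
Event 5: SEND 0->1: VV[0][0]++ -> VV[0]=[2, 0, 1, 0], msg_vec=[2, 0, 1, 0]; VV[1]=max(VV[1],msg_vec) then VV[1][1]++ -> VV[1]=[2, 3, 2, 0]
Event 6: LOCAL 0: VV[0][0]++ -> VV[0]=[3, 0, 1, 0]
Event 7: LOCAL 3: VV[3][3]++ -> VV[3]=[0, 0, 0, 2]
Event 8: SEND 0->2: VV[0][0]++ -> VV[0]=[4, 0, 1, 0], msg_vec=[4, 0, 1, 0]; VV[2]=max(VV[2],msg_vec) then VV[2][2]++ -> VV[2]=[4, 2, 5, 1]
Event 9: SEND 1->2: VV[1][1]++ -> VV[1]=[2, 4, 2, 0], msg_vec=[2, 4, 2, 0]; VV[2]=max(VV[2],msg_vec) then VV[2][2]++ -> VV[2]=[4, 4, 6, 1]
Event 4 stamp: [0, 0, 0, 1]
Event 7 stamp: [0, 0, 0, 2]
[0, 0, 0, 1] <= [0, 0, 0, 2]? True
[0, 0, 0, 2] <= [0, 0, 0, 1]? False
Relation: before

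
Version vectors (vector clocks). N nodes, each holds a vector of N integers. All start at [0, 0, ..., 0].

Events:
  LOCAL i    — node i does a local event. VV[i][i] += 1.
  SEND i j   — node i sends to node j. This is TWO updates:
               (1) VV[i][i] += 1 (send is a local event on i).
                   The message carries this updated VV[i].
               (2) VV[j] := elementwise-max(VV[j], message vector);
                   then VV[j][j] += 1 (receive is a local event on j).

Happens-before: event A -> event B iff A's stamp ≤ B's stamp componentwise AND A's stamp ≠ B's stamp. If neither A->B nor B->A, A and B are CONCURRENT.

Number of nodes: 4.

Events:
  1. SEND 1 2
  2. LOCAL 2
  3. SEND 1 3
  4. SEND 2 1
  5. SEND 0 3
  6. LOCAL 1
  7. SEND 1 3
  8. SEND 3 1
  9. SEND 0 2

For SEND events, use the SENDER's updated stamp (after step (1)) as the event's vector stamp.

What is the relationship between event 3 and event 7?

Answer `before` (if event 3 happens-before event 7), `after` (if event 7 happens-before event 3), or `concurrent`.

Answer: before

Derivation:
Initial: VV[0]=[0, 0, 0, 0]
Initial: VV[1]=[0, 0, 0, 0]
Initial: VV[2]=[0, 0, 0, 0]
Initial: VV[3]=[0, 0, 0, 0]
Event 1: SEND 1->2: VV[1][1]++ -> VV[1]=[0, 1, 0, 0], msg_vec=[0, 1, 0, 0]; VV[2]=max(VV[2],msg_vec) then VV[2][2]++ -> VV[2]=[0, 1, 1, 0]
Event 2: LOCAL 2: VV[2][2]++ -> VV[2]=[0, 1, 2, 0]
Event 3: SEND 1->3: VV[1][1]++ -> VV[1]=[0, 2, 0, 0], msg_vec=[0, 2, 0, 0]; VV[3]=max(VV[3],msg_vec) then VV[3][3]++ -> VV[3]=[0, 2, 0, 1]
Event 4: SEND 2->1: VV[2][2]++ -> VV[2]=[0, 1, 3, 0], msg_vec=[0, 1, 3, 0]; VV[1]=max(VV[1],msg_vec) then VV[1][1]++ -> VV[1]=[0, 3, 3, 0]
Event 5: SEND 0->3: VV[0][0]++ -> VV[0]=[1, 0, 0, 0], msg_vec=[1, 0, 0, 0]; VV[3]=max(VV[3],msg_vec) then VV[3][3]++ -> VV[3]=[1, 2, 0, 2]
Event 6: LOCAL 1: VV[1][1]++ -> VV[1]=[0, 4, 3, 0]
Event 7: SEND 1->3: VV[1][1]++ -> VV[1]=[0, 5, 3, 0], msg_vec=[0, 5, 3, 0]; VV[3]=max(VV[3],msg_vec) then VV[3][3]++ -> VV[3]=[1, 5, 3, 3]
Event 8: SEND 3->1: VV[3][3]++ -> VV[3]=[1, 5, 3, 4], msg_vec=[1, 5, 3, 4]; VV[1]=max(VV[1],msg_vec) then VV[1][1]++ -> VV[1]=[1, 6, 3, 4]
Event 9: SEND 0->2: VV[0][0]++ -> VV[0]=[2, 0, 0, 0], msg_vec=[2, 0, 0, 0]; VV[2]=max(VV[2],msg_vec) then VV[2][2]++ -> VV[2]=[2, 1, 4, 0]
Event 3 stamp: [0, 2, 0, 0]
Event 7 stamp: [0, 5, 3, 0]
[0, 2, 0, 0] <= [0, 5, 3, 0]? True
[0, 5, 3, 0] <= [0, 2, 0, 0]? False
Relation: before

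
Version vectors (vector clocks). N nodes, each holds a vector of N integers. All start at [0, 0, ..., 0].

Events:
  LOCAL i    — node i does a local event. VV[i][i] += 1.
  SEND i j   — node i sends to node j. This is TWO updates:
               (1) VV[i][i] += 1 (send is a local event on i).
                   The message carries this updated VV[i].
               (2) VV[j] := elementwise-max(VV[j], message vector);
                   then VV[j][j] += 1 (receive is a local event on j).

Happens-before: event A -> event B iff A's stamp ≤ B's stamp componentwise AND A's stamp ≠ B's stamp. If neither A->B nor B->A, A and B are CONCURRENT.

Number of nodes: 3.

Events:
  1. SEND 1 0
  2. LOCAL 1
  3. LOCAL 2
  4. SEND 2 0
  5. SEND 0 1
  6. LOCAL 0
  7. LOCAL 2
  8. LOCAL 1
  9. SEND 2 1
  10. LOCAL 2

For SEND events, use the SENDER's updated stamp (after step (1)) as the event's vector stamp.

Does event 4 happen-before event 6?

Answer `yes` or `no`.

Initial: VV[0]=[0, 0, 0]
Initial: VV[1]=[0, 0, 0]
Initial: VV[2]=[0, 0, 0]
Event 1: SEND 1->0: VV[1][1]++ -> VV[1]=[0, 1, 0], msg_vec=[0, 1, 0]; VV[0]=max(VV[0],msg_vec) then VV[0][0]++ -> VV[0]=[1, 1, 0]
Event 2: LOCAL 1: VV[1][1]++ -> VV[1]=[0, 2, 0]
Event 3: LOCAL 2: VV[2][2]++ -> VV[2]=[0, 0, 1]
Event 4: SEND 2->0: VV[2][2]++ -> VV[2]=[0, 0, 2], msg_vec=[0, 0, 2]; VV[0]=max(VV[0],msg_vec) then VV[0][0]++ -> VV[0]=[2, 1, 2]
Event 5: SEND 0->1: VV[0][0]++ -> VV[0]=[3, 1, 2], msg_vec=[3, 1, 2]; VV[1]=max(VV[1],msg_vec) then VV[1][1]++ -> VV[1]=[3, 3, 2]
Event 6: LOCAL 0: VV[0][0]++ -> VV[0]=[4, 1, 2]
Event 7: LOCAL 2: VV[2][2]++ -> VV[2]=[0, 0, 3]
Event 8: LOCAL 1: VV[1][1]++ -> VV[1]=[3, 4, 2]
Event 9: SEND 2->1: VV[2][2]++ -> VV[2]=[0, 0, 4], msg_vec=[0, 0, 4]; VV[1]=max(VV[1],msg_vec) then VV[1][1]++ -> VV[1]=[3, 5, 4]
Event 10: LOCAL 2: VV[2][2]++ -> VV[2]=[0, 0, 5]
Event 4 stamp: [0, 0, 2]
Event 6 stamp: [4, 1, 2]
[0, 0, 2] <= [4, 1, 2]? True. Equal? False. Happens-before: True

Answer: yes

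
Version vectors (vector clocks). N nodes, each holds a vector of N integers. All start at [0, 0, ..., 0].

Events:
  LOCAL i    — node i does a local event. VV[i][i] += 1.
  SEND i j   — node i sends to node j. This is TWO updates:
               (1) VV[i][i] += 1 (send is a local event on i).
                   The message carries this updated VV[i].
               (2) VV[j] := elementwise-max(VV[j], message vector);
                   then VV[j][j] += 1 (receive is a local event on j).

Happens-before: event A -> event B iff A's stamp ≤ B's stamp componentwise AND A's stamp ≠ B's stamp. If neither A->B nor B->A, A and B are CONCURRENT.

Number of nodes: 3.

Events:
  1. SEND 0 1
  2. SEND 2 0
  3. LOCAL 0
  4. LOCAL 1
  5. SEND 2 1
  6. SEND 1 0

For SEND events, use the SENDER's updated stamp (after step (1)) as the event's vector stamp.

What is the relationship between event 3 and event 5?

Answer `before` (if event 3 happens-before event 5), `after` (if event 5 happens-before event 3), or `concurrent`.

Answer: concurrent

Derivation:
Initial: VV[0]=[0, 0, 0]
Initial: VV[1]=[0, 0, 0]
Initial: VV[2]=[0, 0, 0]
Event 1: SEND 0->1: VV[0][0]++ -> VV[0]=[1, 0, 0], msg_vec=[1, 0, 0]; VV[1]=max(VV[1],msg_vec) then VV[1][1]++ -> VV[1]=[1, 1, 0]
Event 2: SEND 2->0: VV[2][2]++ -> VV[2]=[0, 0, 1], msg_vec=[0, 0, 1]; VV[0]=max(VV[0],msg_vec) then VV[0][0]++ -> VV[0]=[2, 0, 1]
Event 3: LOCAL 0: VV[0][0]++ -> VV[0]=[3, 0, 1]
Event 4: LOCAL 1: VV[1][1]++ -> VV[1]=[1, 2, 0]
Event 5: SEND 2->1: VV[2][2]++ -> VV[2]=[0, 0, 2], msg_vec=[0, 0, 2]; VV[1]=max(VV[1],msg_vec) then VV[1][1]++ -> VV[1]=[1, 3, 2]
Event 6: SEND 1->0: VV[1][1]++ -> VV[1]=[1, 4, 2], msg_vec=[1, 4, 2]; VV[0]=max(VV[0],msg_vec) then VV[0][0]++ -> VV[0]=[4, 4, 2]
Event 3 stamp: [3, 0, 1]
Event 5 stamp: [0, 0, 2]
[3, 0, 1] <= [0, 0, 2]? False
[0, 0, 2] <= [3, 0, 1]? False
Relation: concurrent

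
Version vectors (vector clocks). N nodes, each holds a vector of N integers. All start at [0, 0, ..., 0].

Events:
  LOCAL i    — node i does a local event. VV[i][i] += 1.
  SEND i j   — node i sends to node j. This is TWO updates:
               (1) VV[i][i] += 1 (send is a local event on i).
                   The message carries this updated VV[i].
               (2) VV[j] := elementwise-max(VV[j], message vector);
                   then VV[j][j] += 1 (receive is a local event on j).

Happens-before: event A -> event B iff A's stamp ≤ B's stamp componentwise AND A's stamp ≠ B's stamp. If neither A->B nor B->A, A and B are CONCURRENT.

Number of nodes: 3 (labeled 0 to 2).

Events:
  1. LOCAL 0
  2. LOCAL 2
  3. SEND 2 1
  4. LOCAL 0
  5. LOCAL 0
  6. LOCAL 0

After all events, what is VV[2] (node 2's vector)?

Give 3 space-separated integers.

Initial: VV[0]=[0, 0, 0]
Initial: VV[1]=[0, 0, 0]
Initial: VV[2]=[0, 0, 0]
Event 1: LOCAL 0: VV[0][0]++ -> VV[0]=[1, 0, 0]
Event 2: LOCAL 2: VV[2][2]++ -> VV[2]=[0, 0, 1]
Event 3: SEND 2->1: VV[2][2]++ -> VV[2]=[0, 0, 2], msg_vec=[0, 0, 2]; VV[1]=max(VV[1],msg_vec) then VV[1][1]++ -> VV[1]=[0, 1, 2]
Event 4: LOCAL 0: VV[0][0]++ -> VV[0]=[2, 0, 0]
Event 5: LOCAL 0: VV[0][0]++ -> VV[0]=[3, 0, 0]
Event 6: LOCAL 0: VV[0][0]++ -> VV[0]=[4, 0, 0]
Final vectors: VV[0]=[4, 0, 0]; VV[1]=[0, 1, 2]; VV[2]=[0, 0, 2]

Answer: 0 0 2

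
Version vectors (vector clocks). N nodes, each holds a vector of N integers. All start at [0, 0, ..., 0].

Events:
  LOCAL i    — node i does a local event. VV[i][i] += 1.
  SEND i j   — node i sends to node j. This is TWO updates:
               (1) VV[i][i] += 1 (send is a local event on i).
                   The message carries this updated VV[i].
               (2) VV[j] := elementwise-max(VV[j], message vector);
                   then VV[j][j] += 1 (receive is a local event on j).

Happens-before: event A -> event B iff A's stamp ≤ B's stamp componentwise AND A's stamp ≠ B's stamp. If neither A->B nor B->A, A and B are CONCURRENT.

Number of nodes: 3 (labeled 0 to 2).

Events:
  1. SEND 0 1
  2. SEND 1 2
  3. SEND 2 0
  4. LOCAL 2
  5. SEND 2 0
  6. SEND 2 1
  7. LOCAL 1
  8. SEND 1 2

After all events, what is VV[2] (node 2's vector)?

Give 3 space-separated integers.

Initial: VV[0]=[0, 0, 0]
Initial: VV[1]=[0, 0, 0]
Initial: VV[2]=[0, 0, 0]
Event 1: SEND 0->1: VV[0][0]++ -> VV[0]=[1, 0, 0], msg_vec=[1, 0, 0]; VV[1]=max(VV[1],msg_vec) then VV[1][1]++ -> VV[1]=[1, 1, 0]
Event 2: SEND 1->2: VV[1][1]++ -> VV[1]=[1, 2, 0], msg_vec=[1, 2, 0]; VV[2]=max(VV[2],msg_vec) then VV[2][2]++ -> VV[2]=[1, 2, 1]
Event 3: SEND 2->0: VV[2][2]++ -> VV[2]=[1, 2, 2], msg_vec=[1, 2, 2]; VV[0]=max(VV[0],msg_vec) then VV[0][0]++ -> VV[0]=[2, 2, 2]
Event 4: LOCAL 2: VV[2][2]++ -> VV[2]=[1, 2, 3]
Event 5: SEND 2->0: VV[2][2]++ -> VV[2]=[1, 2, 4], msg_vec=[1, 2, 4]; VV[0]=max(VV[0],msg_vec) then VV[0][0]++ -> VV[0]=[3, 2, 4]
Event 6: SEND 2->1: VV[2][2]++ -> VV[2]=[1, 2, 5], msg_vec=[1, 2, 5]; VV[1]=max(VV[1],msg_vec) then VV[1][1]++ -> VV[1]=[1, 3, 5]
Event 7: LOCAL 1: VV[1][1]++ -> VV[1]=[1, 4, 5]
Event 8: SEND 1->2: VV[1][1]++ -> VV[1]=[1, 5, 5], msg_vec=[1, 5, 5]; VV[2]=max(VV[2],msg_vec) then VV[2][2]++ -> VV[2]=[1, 5, 6]
Final vectors: VV[0]=[3, 2, 4]; VV[1]=[1, 5, 5]; VV[2]=[1, 5, 6]

Answer: 1 5 6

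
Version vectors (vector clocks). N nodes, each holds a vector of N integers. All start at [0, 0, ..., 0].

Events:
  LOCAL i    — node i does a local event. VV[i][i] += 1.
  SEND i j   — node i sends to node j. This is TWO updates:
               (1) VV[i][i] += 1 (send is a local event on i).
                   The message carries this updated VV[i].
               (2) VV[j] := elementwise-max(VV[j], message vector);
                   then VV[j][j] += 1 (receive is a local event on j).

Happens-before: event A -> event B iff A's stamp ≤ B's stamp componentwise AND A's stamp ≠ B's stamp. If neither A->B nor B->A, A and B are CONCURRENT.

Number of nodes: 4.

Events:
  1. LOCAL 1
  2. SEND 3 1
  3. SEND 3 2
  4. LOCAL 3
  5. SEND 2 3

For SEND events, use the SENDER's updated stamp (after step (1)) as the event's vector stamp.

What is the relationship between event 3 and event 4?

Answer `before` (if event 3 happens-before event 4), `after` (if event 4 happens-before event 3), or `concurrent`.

Answer: before

Derivation:
Initial: VV[0]=[0, 0, 0, 0]
Initial: VV[1]=[0, 0, 0, 0]
Initial: VV[2]=[0, 0, 0, 0]
Initial: VV[3]=[0, 0, 0, 0]
Event 1: LOCAL 1: VV[1][1]++ -> VV[1]=[0, 1, 0, 0]
Event 2: SEND 3->1: VV[3][3]++ -> VV[3]=[0, 0, 0, 1], msg_vec=[0, 0, 0, 1]; VV[1]=max(VV[1],msg_vec) then VV[1][1]++ -> VV[1]=[0, 2, 0, 1]
Event 3: SEND 3->2: VV[3][3]++ -> VV[3]=[0, 0, 0, 2], msg_vec=[0, 0, 0, 2]; VV[2]=max(VV[2],msg_vec) then VV[2][2]++ -> VV[2]=[0, 0, 1, 2]
Event 4: LOCAL 3: VV[3][3]++ -> VV[3]=[0, 0, 0, 3]
Event 5: SEND 2->3: VV[2][2]++ -> VV[2]=[0, 0, 2, 2], msg_vec=[0, 0, 2, 2]; VV[3]=max(VV[3],msg_vec) then VV[3][3]++ -> VV[3]=[0, 0, 2, 4]
Event 3 stamp: [0, 0, 0, 2]
Event 4 stamp: [0, 0, 0, 3]
[0, 0, 0, 2] <= [0, 0, 0, 3]? True
[0, 0, 0, 3] <= [0, 0, 0, 2]? False
Relation: before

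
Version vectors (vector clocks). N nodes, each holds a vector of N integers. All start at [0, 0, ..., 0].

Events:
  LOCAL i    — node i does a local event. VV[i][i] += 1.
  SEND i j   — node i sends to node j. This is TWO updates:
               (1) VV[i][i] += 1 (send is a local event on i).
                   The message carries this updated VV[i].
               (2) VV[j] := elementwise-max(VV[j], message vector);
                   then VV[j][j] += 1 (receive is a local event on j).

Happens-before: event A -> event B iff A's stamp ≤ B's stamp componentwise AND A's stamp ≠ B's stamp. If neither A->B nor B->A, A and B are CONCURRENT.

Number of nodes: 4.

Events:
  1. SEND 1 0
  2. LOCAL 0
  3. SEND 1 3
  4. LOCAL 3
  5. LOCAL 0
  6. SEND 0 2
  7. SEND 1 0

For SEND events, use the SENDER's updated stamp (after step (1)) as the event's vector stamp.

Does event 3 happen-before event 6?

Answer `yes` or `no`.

Answer: no

Derivation:
Initial: VV[0]=[0, 0, 0, 0]
Initial: VV[1]=[0, 0, 0, 0]
Initial: VV[2]=[0, 0, 0, 0]
Initial: VV[3]=[0, 0, 0, 0]
Event 1: SEND 1->0: VV[1][1]++ -> VV[1]=[0, 1, 0, 0], msg_vec=[0, 1, 0, 0]; VV[0]=max(VV[0],msg_vec) then VV[0][0]++ -> VV[0]=[1, 1, 0, 0]
Event 2: LOCAL 0: VV[0][0]++ -> VV[0]=[2, 1, 0, 0]
Event 3: SEND 1->3: VV[1][1]++ -> VV[1]=[0, 2, 0, 0], msg_vec=[0, 2, 0, 0]; VV[3]=max(VV[3],msg_vec) then VV[3][3]++ -> VV[3]=[0, 2, 0, 1]
Event 4: LOCAL 3: VV[3][3]++ -> VV[3]=[0, 2, 0, 2]
Event 5: LOCAL 0: VV[0][0]++ -> VV[0]=[3, 1, 0, 0]
Event 6: SEND 0->2: VV[0][0]++ -> VV[0]=[4, 1, 0, 0], msg_vec=[4, 1, 0, 0]; VV[2]=max(VV[2],msg_vec) then VV[2][2]++ -> VV[2]=[4, 1, 1, 0]
Event 7: SEND 1->0: VV[1][1]++ -> VV[1]=[0, 3, 0, 0], msg_vec=[0, 3, 0, 0]; VV[0]=max(VV[0],msg_vec) then VV[0][0]++ -> VV[0]=[5, 3, 0, 0]
Event 3 stamp: [0, 2, 0, 0]
Event 6 stamp: [4, 1, 0, 0]
[0, 2, 0, 0] <= [4, 1, 0, 0]? False. Equal? False. Happens-before: False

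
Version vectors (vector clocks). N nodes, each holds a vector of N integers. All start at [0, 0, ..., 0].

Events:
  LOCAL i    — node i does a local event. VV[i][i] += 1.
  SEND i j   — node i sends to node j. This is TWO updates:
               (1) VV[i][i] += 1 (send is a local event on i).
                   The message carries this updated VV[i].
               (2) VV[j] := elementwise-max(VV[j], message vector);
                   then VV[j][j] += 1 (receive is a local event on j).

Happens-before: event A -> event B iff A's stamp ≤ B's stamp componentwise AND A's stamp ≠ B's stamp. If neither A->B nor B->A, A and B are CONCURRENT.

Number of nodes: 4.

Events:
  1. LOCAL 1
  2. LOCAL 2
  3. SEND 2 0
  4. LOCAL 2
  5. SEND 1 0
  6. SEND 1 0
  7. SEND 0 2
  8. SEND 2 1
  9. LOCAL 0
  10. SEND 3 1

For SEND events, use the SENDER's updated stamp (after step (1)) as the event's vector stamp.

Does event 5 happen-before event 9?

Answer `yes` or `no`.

Initial: VV[0]=[0, 0, 0, 0]
Initial: VV[1]=[0, 0, 0, 0]
Initial: VV[2]=[0, 0, 0, 0]
Initial: VV[3]=[0, 0, 0, 0]
Event 1: LOCAL 1: VV[1][1]++ -> VV[1]=[0, 1, 0, 0]
Event 2: LOCAL 2: VV[2][2]++ -> VV[2]=[0, 0, 1, 0]
Event 3: SEND 2->0: VV[2][2]++ -> VV[2]=[0, 0, 2, 0], msg_vec=[0, 0, 2, 0]; VV[0]=max(VV[0],msg_vec) then VV[0][0]++ -> VV[0]=[1, 0, 2, 0]
Event 4: LOCAL 2: VV[2][2]++ -> VV[2]=[0, 0, 3, 0]
Event 5: SEND 1->0: VV[1][1]++ -> VV[1]=[0, 2, 0, 0], msg_vec=[0, 2, 0, 0]; VV[0]=max(VV[0],msg_vec) then VV[0][0]++ -> VV[0]=[2, 2, 2, 0]
Event 6: SEND 1->0: VV[1][1]++ -> VV[1]=[0, 3, 0, 0], msg_vec=[0, 3, 0, 0]; VV[0]=max(VV[0],msg_vec) then VV[0][0]++ -> VV[0]=[3, 3, 2, 0]
Event 7: SEND 0->2: VV[0][0]++ -> VV[0]=[4, 3, 2, 0], msg_vec=[4, 3, 2, 0]; VV[2]=max(VV[2],msg_vec) then VV[2][2]++ -> VV[2]=[4, 3, 4, 0]
Event 8: SEND 2->1: VV[2][2]++ -> VV[2]=[4, 3, 5, 0], msg_vec=[4, 3, 5, 0]; VV[1]=max(VV[1],msg_vec) then VV[1][1]++ -> VV[1]=[4, 4, 5, 0]
Event 9: LOCAL 0: VV[0][0]++ -> VV[0]=[5, 3, 2, 0]
Event 10: SEND 3->1: VV[3][3]++ -> VV[3]=[0, 0, 0, 1], msg_vec=[0, 0, 0, 1]; VV[1]=max(VV[1],msg_vec) then VV[1][1]++ -> VV[1]=[4, 5, 5, 1]
Event 5 stamp: [0, 2, 0, 0]
Event 9 stamp: [5, 3, 2, 0]
[0, 2, 0, 0] <= [5, 3, 2, 0]? True. Equal? False. Happens-before: True

Answer: yes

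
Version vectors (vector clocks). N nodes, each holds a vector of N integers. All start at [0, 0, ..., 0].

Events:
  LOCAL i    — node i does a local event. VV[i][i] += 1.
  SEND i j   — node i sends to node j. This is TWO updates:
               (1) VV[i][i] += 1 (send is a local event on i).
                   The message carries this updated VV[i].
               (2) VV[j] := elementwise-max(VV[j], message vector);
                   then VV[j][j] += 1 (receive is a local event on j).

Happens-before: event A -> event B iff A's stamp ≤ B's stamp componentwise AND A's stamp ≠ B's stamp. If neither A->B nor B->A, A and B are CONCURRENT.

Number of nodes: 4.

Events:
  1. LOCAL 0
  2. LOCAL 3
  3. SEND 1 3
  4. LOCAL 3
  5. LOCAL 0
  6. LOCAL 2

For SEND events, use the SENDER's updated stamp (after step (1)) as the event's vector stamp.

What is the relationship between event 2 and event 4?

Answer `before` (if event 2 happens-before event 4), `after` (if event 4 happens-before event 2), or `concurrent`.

Initial: VV[0]=[0, 0, 0, 0]
Initial: VV[1]=[0, 0, 0, 0]
Initial: VV[2]=[0, 0, 0, 0]
Initial: VV[3]=[0, 0, 0, 0]
Event 1: LOCAL 0: VV[0][0]++ -> VV[0]=[1, 0, 0, 0]
Event 2: LOCAL 3: VV[3][3]++ -> VV[3]=[0, 0, 0, 1]
Event 3: SEND 1->3: VV[1][1]++ -> VV[1]=[0, 1, 0, 0], msg_vec=[0, 1, 0, 0]; VV[3]=max(VV[3],msg_vec) then VV[3][3]++ -> VV[3]=[0, 1, 0, 2]
Event 4: LOCAL 3: VV[3][3]++ -> VV[3]=[0, 1, 0, 3]
Event 5: LOCAL 0: VV[0][0]++ -> VV[0]=[2, 0, 0, 0]
Event 6: LOCAL 2: VV[2][2]++ -> VV[2]=[0, 0, 1, 0]
Event 2 stamp: [0, 0, 0, 1]
Event 4 stamp: [0, 1, 0, 3]
[0, 0, 0, 1] <= [0, 1, 0, 3]? True
[0, 1, 0, 3] <= [0, 0, 0, 1]? False
Relation: before

Answer: before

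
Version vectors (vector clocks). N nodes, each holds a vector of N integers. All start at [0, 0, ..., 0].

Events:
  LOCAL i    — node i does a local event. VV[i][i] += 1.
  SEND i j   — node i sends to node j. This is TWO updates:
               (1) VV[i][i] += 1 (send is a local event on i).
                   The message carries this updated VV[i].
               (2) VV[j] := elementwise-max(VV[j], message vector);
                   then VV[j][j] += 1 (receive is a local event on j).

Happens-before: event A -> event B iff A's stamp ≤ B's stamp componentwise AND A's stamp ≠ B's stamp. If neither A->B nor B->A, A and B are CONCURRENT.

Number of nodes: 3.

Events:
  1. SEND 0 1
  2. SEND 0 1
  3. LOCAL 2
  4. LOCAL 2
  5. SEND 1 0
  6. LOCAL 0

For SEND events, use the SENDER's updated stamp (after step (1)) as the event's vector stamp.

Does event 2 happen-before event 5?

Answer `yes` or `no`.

Answer: yes

Derivation:
Initial: VV[0]=[0, 0, 0]
Initial: VV[1]=[0, 0, 0]
Initial: VV[2]=[0, 0, 0]
Event 1: SEND 0->1: VV[0][0]++ -> VV[0]=[1, 0, 0], msg_vec=[1, 0, 0]; VV[1]=max(VV[1],msg_vec) then VV[1][1]++ -> VV[1]=[1, 1, 0]
Event 2: SEND 0->1: VV[0][0]++ -> VV[0]=[2, 0, 0], msg_vec=[2, 0, 0]; VV[1]=max(VV[1],msg_vec) then VV[1][1]++ -> VV[1]=[2, 2, 0]
Event 3: LOCAL 2: VV[2][2]++ -> VV[2]=[0, 0, 1]
Event 4: LOCAL 2: VV[2][2]++ -> VV[2]=[0, 0, 2]
Event 5: SEND 1->0: VV[1][1]++ -> VV[1]=[2, 3, 0], msg_vec=[2, 3, 0]; VV[0]=max(VV[0],msg_vec) then VV[0][0]++ -> VV[0]=[3, 3, 0]
Event 6: LOCAL 0: VV[0][0]++ -> VV[0]=[4, 3, 0]
Event 2 stamp: [2, 0, 0]
Event 5 stamp: [2, 3, 0]
[2, 0, 0] <= [2, 3, 0]? True. Equal? False. Happens-before: True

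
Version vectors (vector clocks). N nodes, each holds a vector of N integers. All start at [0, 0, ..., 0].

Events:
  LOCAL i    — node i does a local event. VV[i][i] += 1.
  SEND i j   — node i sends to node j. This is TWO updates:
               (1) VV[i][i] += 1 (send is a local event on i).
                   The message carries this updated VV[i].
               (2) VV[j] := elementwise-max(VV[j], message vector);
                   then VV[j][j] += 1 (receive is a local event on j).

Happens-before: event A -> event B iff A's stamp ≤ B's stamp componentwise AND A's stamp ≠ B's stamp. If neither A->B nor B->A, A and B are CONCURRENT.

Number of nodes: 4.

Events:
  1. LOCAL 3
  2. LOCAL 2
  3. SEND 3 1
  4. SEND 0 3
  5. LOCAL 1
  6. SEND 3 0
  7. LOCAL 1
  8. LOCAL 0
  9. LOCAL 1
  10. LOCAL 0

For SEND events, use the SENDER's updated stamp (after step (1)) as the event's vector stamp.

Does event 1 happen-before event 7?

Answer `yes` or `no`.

Answer: yes

Derivation:
Initial: VV[0]=[0, 0, 0, 0]
Initial: VV[1]=[0, 0, 0, 0]
Initial: VV[2]=[0, 0, 0, 0]
Initial: VV[3]=[0, 0, 0, 0]
Event 1: LOCAL 3: VV[3][3]++ -> VV[3]=[0, 0, 0, 1]
Event 2: LOCAL 2: VV[2][2]++ -> VV[2]=[0, 0, 1, 0]
Event 3: SEND 3->1: VV[3][3]++ -> VV[3]=[0, 0, 0, 2], msg_vec=[0, 0, 0, 2]; VV[1]=max(VV[1],msg_vec) then VV[1][1]++ -> VV[1]=[0, 1, 0, 2]
Event 4: SEND 0->3: VV[0][0]++ -> VV[0]=[1, 0, 0, 0], msg_vec=[1, 0, 0, 0]; VV[3]=max(VV[3],msg_vec) then VV[3][3]++ -> VV[3]=[1, 0, 0, 3]
Event 5: LOCAL 1: VV[1][1]++ -> VV[1]=[0, 2, 0, 2]
Event 6: SEND 3->0: VV[3][3]++ -> VV[3]=[1, 0, 0, 4], msg_vec=[1, 0, 0, 4]; VV[0]=max(VV[0],msg_vec) then VV[0][0]++ -> VV[0]=[2, 0, 0, 4]
Event 7: LOCAL 1: VV[1][1]++ -> VV[1]=[0, 3, 0, 2]
Event 8: LOCAL 0: VV[0][0]++ -> VV[0]=[3, 0, 0, 4]
Event 9: LOCAL 1: VV[1][1]++ -> VV[1]=[0, 4, 0, 2]
Event 10: LOCAL 0: VV[0][0]++ -> VV[0]=[4, 0, 0, 4]
Event 1 stamp: [0, 0, 0, 1]
Event 7 stamp: [0, 3, 0, 2]
[0, 0, 0, 1] <= [0, 3, 0, 2]? True. Equal? False. Happens-before: True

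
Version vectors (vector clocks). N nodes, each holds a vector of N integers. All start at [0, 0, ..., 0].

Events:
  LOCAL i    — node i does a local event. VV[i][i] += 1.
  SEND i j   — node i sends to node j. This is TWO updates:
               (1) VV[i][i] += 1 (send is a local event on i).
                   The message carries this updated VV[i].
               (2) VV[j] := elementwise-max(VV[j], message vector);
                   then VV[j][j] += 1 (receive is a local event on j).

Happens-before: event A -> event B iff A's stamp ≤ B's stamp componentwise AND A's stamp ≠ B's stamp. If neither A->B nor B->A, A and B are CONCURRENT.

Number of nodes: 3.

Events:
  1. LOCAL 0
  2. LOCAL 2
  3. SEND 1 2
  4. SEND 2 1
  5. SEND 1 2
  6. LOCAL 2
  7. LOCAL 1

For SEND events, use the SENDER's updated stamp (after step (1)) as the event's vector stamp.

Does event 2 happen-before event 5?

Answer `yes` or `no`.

Initial: VV[0]=[0, 0, 0]
Initial: VV[1]=[0, 0, 0]
Initial: VV[2]=[0, 0, 0]
Event 1: LOCAL 0: VV[0][0]++ -> VV[0]=[1, 0, 0]
Event 2: LOCAL 2: VV[2][2]++ -> VV[2]=[0, 0, 1]
Event 3: SEND 1->2: VV[1][1]++ -> VV[1]=[0, 1, 0], msg_vec=[0, 1, 0]; VV[2]=max(VV[2],msg_vec) then VV[2][2]++ -> VV[2]=[0, 1, 2]
Event 4: SEND 2->1: VV[2][2]++ -> VV[2]=[0, 1, 3], msg_vec=[0, 1, 3]; VV[1]=max(VV[1],msg_vec) then VV[1][1]++ -> VV[1]=[0, 2, 3]
Event 5: SEND 1->2: VV[1][1]++ -> VV[1]=[0, 3, 3], msg_vec=[0, 3, 3]; VV[2]=max(VV[2],msg_vec) then VV[2][2]++ -> VV[2]=[0, 3, 4]
Event 6: LOCAL 2: VV[2][2]++ -> VV[2]=[0, 3, 5]
Event 7: LOCAL 1: VV[1][1]++ -> VV[1]=[0, 4, 3]
Event 2 stamp: [0, 0, 1]
Event 5 stamp: [0, 3, 3]
[0, 0, 1] <= [0, 3, 3]? True. Equal? False. Happens-before: True

Answer: yes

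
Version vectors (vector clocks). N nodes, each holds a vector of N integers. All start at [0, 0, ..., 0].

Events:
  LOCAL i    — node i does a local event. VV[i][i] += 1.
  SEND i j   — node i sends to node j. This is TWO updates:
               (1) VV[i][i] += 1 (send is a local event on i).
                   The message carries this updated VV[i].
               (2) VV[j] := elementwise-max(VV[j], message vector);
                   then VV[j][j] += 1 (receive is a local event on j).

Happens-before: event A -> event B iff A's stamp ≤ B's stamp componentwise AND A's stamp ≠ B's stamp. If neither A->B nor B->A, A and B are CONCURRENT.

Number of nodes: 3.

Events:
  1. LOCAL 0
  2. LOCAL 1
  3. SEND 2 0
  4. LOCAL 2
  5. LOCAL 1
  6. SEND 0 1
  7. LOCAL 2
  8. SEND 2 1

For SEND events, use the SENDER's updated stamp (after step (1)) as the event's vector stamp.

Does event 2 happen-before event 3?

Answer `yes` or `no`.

Answer: no

Derivation:
Initial: VV[0]=[0, 0, 0]
Initial: VV[1]=[0, 0, 0]
Initial: VV[2]=[0, 0, 0]
Event 1: LOCAL 0: VV[0][0]++ -> VV[0]=[1, 0, 0]
Event 2: LOCAL 1: VV[1][1]++ -> VV[1]=[0, 1, 0]
Event 3: SEND 2->0: VV[2][2]++ -> VV[2]=[0, 0, 1], msg_vec=[0, 0, 1]; VV[0]=max(VV[0],msg_vec) then VV[0][0]++ -> VV[0]=[2, 0, 1]
Event 4: LOCAL 2: VV[2][2]++ -> VV[2]=[0, 0, 2]
Event 5: LOCAL 1: VV[1][1]++ -> VV[1]=[0, 2, 0]
Event 6: SEND 0->1: VV[0][0]++ -> VV[0]=[3, 0, 1], msg_vec=[3, 0, 1]; VV[1]=max(VV[1],msg_vec) then VV[1][1]++ -> VV[1]=[3, 3, 1]
Event 7: LOCAL 2: VV[2][2]++ -> VV[2]=[0, 0, 3]
Event 8: SEND 2->1: VV[2][2]++ -> VV[2]=[0, 0, 4], msg_vec=[0, 0, 4]; VV[1]=max(VV[1],msg_vec) then VV[1][1]++ -> VV[1]=[3, 4, 4]
Event 2 stamp: [0, 1, 0]
Event 3 stamp: [0, 0, 1]
[0, 1, 0] <= [0, 0, 1]? False. Equal? False. Happens-before: False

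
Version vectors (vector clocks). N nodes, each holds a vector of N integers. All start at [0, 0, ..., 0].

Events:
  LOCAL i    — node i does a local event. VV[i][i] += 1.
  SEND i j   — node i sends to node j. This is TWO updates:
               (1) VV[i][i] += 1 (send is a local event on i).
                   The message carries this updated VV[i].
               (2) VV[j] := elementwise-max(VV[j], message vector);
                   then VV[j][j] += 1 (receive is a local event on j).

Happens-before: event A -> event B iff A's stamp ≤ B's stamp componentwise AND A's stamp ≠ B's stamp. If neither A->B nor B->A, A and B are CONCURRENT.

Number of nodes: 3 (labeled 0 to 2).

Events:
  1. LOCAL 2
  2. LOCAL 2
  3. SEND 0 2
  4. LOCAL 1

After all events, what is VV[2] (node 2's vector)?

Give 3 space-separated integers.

Initial: VV[0]=[0, 0, 0]
Initial: VV[1]=[0, 0, 0]
Initial: VV[2]=[0, 0, 0]
Event 1: LOCAL 2: VV[2][2]++ -> VV[2]=[0, 0, 1]
Event 2: LOCAL 2: VV[2][2]++ -> VV[2]=[0, 0, 2]
Event 3: SEND 0->2: VV[0][0]++ -> VV[0]=[1, 0, 0], msg_vec=[1, 0, 0]; VV[2]=max(VV[2],msg_vec) then VV[2][2]++ -> VV[2]=[1, 0, 3]
Event 4: LOCAL 1: VV[1][1]++ -> VV[1]=[0, 1, 0]
Final vectors: VV[0]=[1, 0, 0]; VV[1]=[0, 1, 0]; VV[2]=[1, 0, 3]

Answer: 1 0 3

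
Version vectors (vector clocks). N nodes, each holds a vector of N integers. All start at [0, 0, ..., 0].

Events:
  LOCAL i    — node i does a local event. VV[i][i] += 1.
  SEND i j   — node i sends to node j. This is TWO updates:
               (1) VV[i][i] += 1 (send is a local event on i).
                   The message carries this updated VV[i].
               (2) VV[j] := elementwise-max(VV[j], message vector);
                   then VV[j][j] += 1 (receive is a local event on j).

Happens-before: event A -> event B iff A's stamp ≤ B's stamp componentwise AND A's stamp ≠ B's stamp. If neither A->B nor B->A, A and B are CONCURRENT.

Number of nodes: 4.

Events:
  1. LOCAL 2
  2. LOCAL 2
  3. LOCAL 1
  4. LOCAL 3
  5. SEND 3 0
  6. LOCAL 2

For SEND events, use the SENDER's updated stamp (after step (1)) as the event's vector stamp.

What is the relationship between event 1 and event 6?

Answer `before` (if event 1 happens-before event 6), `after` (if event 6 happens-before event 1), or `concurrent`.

Initial: VV[0]=[0, 0, 0, 0]
Initial: VV[1]=[0, 0, 0, 0]
Initial: VV[2]=[0, 0, 0, 0]
Initial: VV[3]=[0, 0, 0, 0]
Event 1: LOCAL 2: VV[2][2]++ -> VV[2]=[0, 0, 1, 0]
Event 2: LOCAL 2: VV[2][2]++ -> VV[2]=[0, 0, 2, 0]
Event 3: LOCAL 1: VV[1][1]++ -> VV[1]=[0, 1, 0, 0]
Event 4: LOCAL 3: VV[3][3]++ -> VV[3]=[0, 0, 0, 1]
Event 5: SEND 3->0: VV[3][3]++ -> VV[3]=[0, 0, 0, 2], msg_vec=[0, 0, 0, 2]; VV[0]=max(VV[0],msg_vec) then VV[0][0]++ -> VV[0]=[1, 0, 0, 2]
Event 6: LOCAL 2: VV[2][2]++ -> VV[2]=[0, 0, 3, 0]
Event 1 stamp: [0, 0, 1, 0]
Event 6 stamp: [0, 0, 3, 0]
[0, 0, 1, 0] <= [0, 0, 3, 0]? True
[0, 0, 3, 0] <= [0, 0, 1, 0]? False
Relation: before

Answer: before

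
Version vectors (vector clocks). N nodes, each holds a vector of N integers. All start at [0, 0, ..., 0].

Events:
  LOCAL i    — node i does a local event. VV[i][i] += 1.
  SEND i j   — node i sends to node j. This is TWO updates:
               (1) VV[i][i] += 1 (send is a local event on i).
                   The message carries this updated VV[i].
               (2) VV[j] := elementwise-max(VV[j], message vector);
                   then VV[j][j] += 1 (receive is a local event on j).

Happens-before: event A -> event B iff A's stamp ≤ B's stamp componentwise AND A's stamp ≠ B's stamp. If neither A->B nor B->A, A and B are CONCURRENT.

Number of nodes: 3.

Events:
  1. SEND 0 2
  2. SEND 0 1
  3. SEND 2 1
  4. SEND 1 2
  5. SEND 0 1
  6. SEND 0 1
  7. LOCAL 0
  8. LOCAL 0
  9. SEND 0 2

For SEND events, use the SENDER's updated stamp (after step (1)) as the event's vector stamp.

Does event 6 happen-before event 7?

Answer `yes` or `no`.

Answer: yes

Derivation:
Initial: VV[0]=[0, 0, 0]
Initial: VV[1]=[0, 0, 0]
Initial: VV[2]=[0, 0, 0]
Event 1: SEND 0->2: VV[0][0]++ -> VV[0]=[1, 0, 0], msg_vec=[1, 0, 0]; VV[2]=max(VV[2],msg_vec) then VV[2][2]++ -> VV[2]=[1, 0, 1]
Event 2: SEND 0->1: VV[0][0]++ -> VV[0]=[2, 0, 0], msg_vec=[2, 0, 0]; VV[1]=max(VV[1],msg_vec) then VV[1][1]++ -> VV[1]=[2, 1, 0]
Event 3: SEND 2->1: VV[2][2]++ -> VV[2]=[1, 0, 2], msg_vec=[1, 0, 2]; VV[1]=max(VV[1],msg_vec) then VV[1][1]++ -> VV[1]=[2, 2, 2]
Event 4: SEND 1->2: VV[1][1]++ -> VV[1]=[2, 3, 2], msg_vec=[2, 3, 2]; VV[2]=max(VV[2],msg_vec) then VV[2][2]++ -> VV[2]=[2, 3, 3]
Event 5: SEND 0->1: VV[0][0]++ -> VV[0]=[3, 0, 0], msg_vec=[3, 0, 0]; VV[1]=max(VV[1],msg_vec) then VV[1][1]++ -> VV[1]=[3, 4, 2]
Event 6: SEND 0->1: VV[0][0]++ -> VV[0]=[4, 0, 0], msg_vec=[4, 0, 0]; VV[1]=max(VV[1],msg_vec) then VV[1][1]++ -> VV[1]=[4, 5, 2]
Event 7: LOCAL 0: VV[0][0]++ -> VV[0]=[5, 0, 0]
Event 8: LOCAL 0: VV[0][0]++ -> VV[0]=[6, 0, 0]
Event 9: SEND 0->2: VV[0][0]++ -> VV[0]=[7, 0, 0], msg_vec=[7, 0, 0]; VV[2]=max(VV[2],msg_vec) then VV[2][2]++ -> VV[2]=[7, 3, 4]
Event 6 stamp: [4, 0, 0]
Event 7 stamp: [5, 0, 0]
[4, 0, 0] <= [5, 0, 0]? True. Equal? False. Happens-before: True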